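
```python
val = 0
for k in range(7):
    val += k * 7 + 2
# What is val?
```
Trace:
  val=0
  val=2, k=0
  val=11, k=1
  val=27, k=2
  val=50, k=3
  val=80, k=4
  val=117, k=5
  val=161, k=6

Final answer: 161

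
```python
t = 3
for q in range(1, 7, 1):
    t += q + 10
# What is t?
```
Trace:
  t=3
  t=14, q=1
  t=26, q=2
  t=39, q=3
  t=53, q=4
  t=68, q=5
  t=84, q=6

Final answer: 84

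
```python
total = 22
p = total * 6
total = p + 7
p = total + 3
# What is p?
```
Trace:
  total=22
  total=22, p=132
  total=139, p=132
  total=139, p=142

Final answer: 142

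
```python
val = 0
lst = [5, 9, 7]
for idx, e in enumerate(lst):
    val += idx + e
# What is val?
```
Trace:
  val=0
  val=5, idx=0, e=5
  val=15, idx=1, e=9
  val=24, idx=2, e=7

Final answer: 24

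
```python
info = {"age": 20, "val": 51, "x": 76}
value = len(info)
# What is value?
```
Trace:
  info={'age': 20, 'val': 51, 'x': 76}
  info={'age': 20, 'val': 51, 'x': 76}, value=3

Final answer: 3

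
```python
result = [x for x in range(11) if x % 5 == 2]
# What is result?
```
Trace:
  x=0
  x=1
  x=2
  x=3
  x=4
  x=5
  x=6
  x=7
  x=8
  x=9
  x=10
  result=[2, 7]

Final answer: [2, 7]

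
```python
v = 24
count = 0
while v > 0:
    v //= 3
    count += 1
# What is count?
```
Trace:
  v=24
  v=24, count=0
  v=8, count=1
  v=2, count=2
  v=0, count=3

Final answer: 3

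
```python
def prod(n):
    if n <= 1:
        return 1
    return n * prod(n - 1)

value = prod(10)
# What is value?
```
Call trace:
prod(n=10)
  prod(n=9)
    prod(n=8)
      prod(n=7)
        prod(n=6)
          prod(n=5)
            prod(n=4)
              prod(n=3)
                prod(n=2)
                  prod(n=1)
                  -> return 1
                -> return 2
              -> return 6
            -> return 24
          -> return 120
        -> return 720
      -> return 5040
    -> return 40320
  -> return 362880
-> return 3628800

Final answer: 3628800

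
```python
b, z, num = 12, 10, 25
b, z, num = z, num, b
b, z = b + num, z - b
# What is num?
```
Trace:
  b=12, z=10, num=25
  b=10, z=25, num=12
  b=22, z=15, num=12

Final answer: 12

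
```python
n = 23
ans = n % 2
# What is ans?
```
Trace:
  n=23
  n=23, ans=1

Final answer: 1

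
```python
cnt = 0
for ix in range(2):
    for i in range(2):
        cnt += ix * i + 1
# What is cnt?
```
Trace:
  cnt=0
  cnt=1, ix=0, i=0
  cnt=2, ix=0, i=1
  cnt=3, ix=1, i=0
  cnt=5, ix=1, i=1

Final answer: 5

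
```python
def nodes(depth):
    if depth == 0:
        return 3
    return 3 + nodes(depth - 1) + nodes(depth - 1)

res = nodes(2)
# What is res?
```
Call trace (a repeated sub-call is expanded the first time; later identical calls just restate its return value):
nodes(depth=2)
  nodes(depth=1)
    nodes(depth=0)
    -> return 3
    nodes(depth=0)
    -> return 3
  -> return 9
  nodes(depth=1) -> return 9  (same call as traced above)
-> return 21

Final answer: 21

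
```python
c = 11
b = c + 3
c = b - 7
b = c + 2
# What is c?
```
Trace:
  c=11
  c=11, b=14
  c=7, b=14
  c=7, b=9

Final answer: 7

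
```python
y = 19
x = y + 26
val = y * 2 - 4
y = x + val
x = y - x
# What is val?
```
Trace:
  y=19
  y=19, x=45
  y=19, x=45, val=34
  y=79, x=45, val=34
  y=79, x=34, val=34

Final answer: 34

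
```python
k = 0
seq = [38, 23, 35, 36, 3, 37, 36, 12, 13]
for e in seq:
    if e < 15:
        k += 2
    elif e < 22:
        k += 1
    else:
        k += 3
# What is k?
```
Trace:
  k=0
  k=3, e=38
  k=6, e=23
  k=9, e=35
  k=12, e=36
  k=14, e=3
  k=17, e=37
  k=20, e=36
  k=22, e=12
  k=24, e=13

Final answer: 24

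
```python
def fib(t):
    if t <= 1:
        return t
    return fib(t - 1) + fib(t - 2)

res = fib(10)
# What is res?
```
Call trace (a repeated sub-call is expanded the first time; later identical calls just restate its return value):
fib(t=10)
  fib(t=9)
    fib(t=8)
      fib(t=7)
        fib(t=6)
          fib(t=5)
            fib(t=4)
              fib(t=3)
                fib(t=2)
                  fib(t=1)
                  -> return 1
                  fib(t=0)
                  -> return 0
                -> return 1
                fib(t=1)
                -> return 1
              -> return 2
              fib(t=2) -> return 1  (same call as traced above)
            -> return 3
            fib(t=3) -> return 2  (same call as traced above)
          -> return 5
          fib(t=4) -> return 3  (same call as traced above)
        -> return 8
        fib(t=5) -> return 5  (same call as traced above)
      -> return 13
      fib(t=6) -> return 8  (same call as traced above)
    -> return 21
    fib(t=7) -> return 13  (same call as traced above)
  -> return 34
  fib(t=8) -> return 21  (same call as traced above)
-> return 55

Final answer: 55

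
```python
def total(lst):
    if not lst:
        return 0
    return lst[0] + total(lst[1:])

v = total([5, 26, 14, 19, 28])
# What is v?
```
Call trace:
total(lst=[5, 26, 14, 19, 28])
  total(lst=[26, 14, 19, 28])
    total(lst=[14, 19, 28])
      total(lst=[19, 28])
        total(lst=[28])
          total(lst=[])
          -> return 0
        -> return 28
      -> return 47
    -> return 61
  -> return 87
-> return 92

Final answer: 92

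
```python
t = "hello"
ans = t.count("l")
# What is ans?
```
Trace:
  t='hello'
  t='hello', ans=2

Final answer: 2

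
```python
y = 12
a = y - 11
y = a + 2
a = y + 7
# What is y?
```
Trace:
  y=12
  y=12, a=1
  y=3, a=1
  y=3, a=10

Final answer: 3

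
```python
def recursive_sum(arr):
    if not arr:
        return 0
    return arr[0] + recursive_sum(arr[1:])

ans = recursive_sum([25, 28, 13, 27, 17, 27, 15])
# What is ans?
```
Call trace:
recursive_sum(arr=[25, 28, 13, 27, 17, 27, 15])
  recursive_sum(arr=[28, 13, 27, 17, 27, 15])
    recursive_sum(arr=[13, 27, 17, 27, 15])
      recursive_sum(arr=[27, 17, 27, 15])
        recursive_sum(arr=[17, 27, 15])
          recursive_sum(arr=[27, 15])
            recursive_sum(arr=[15])
              recursive_sum(arr=[])
              -> return 0
            -> return 15
          -> return 42
        -> return 59
      -> return 86
    -> return 99
  -> return 127
-> return 152

Final answer: 152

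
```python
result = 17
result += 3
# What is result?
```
Trace:
  result=17
  result=20

Final answer: 20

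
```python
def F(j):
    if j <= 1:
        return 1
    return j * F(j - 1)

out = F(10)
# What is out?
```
Call trace:
F(j=10)
  F(j=9)
    F(j=8)
      F(j=7)
        F(j=6)
          F(j=5)
            F(j=4)
              F(j=3)
                F(j=2)
                  F(j=1)
                  -> return 1
                -> return 2
              -> return 6
            -> return 24
          -> return 120
        -> return 720
      -> return 5040
    -> return 40320
  -> return 362880
-> return 3628800

Final answer: 3628800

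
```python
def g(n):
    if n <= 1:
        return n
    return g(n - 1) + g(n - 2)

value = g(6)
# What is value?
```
Call trace (a repeated sub-call is expanded the first time; later identical calls just restate its return value):
g(n=6)
  g(n=5)
    g(n=4)
      g(n=3)
        g(n=2)
          g(n=1)
          -> return 1
          g(n=0)
          -> return 0
        -> return 1
        g(n=1)
        -> return 1
      -> return 2
      g(n=2) -> return 1  (same call as traced above)
    -> return 3
    g(n=3) -> return 2  (same call as traced above)
  -> return 5
  g(n=4) -> return 3  (same call as traced above)
-> return 8

Final answer: 8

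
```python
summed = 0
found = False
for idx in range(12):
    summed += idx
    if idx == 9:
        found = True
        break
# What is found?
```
Trace:
  summed=0
  summed=0, found=False
  summed=0, found=False, idx=0
  summed=1, found=False, idx=1
  summed=3, found=False, idx=2
  summed=6, found=False, idx=3
  summed=10, found=False, idx=4
  summed=15, found=False, idx=5
  summed=21, found=False, idx=6
  summed=28, found=False, idx=7
  summed=36, found=False, idx=8
  summed=45, found=True, idx=9

Final answer: True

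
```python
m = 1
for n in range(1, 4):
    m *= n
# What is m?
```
Trace:
  m=1
  m=1, n=1
  m=2, n=2
  m=6, n=3

Final answer: 6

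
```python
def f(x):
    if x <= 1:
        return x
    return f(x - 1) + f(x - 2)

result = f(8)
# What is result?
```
Call trace (a repeated sub-call is expanded the first time; later identical calls just restate its return value):
f(x=8)
  f(x=7)
    f(x=6)
      f(x=5)
        f(x=4)
          f(x=3)
            f(x=2)
              f(x=1)
              -> return 1
              f(x=0)
              -> return 0
            -> return 1
            f(x=1)
            -> return 1
          -> return 2
          f(x=2) -> return 1  (same call as traced above)
        -> return 3
        f(x=3) -> return 2  (same call as traced above)
      -> return 5
      f(x=4) -> return 3  (same call as traced above)
    -> return 8
    f(x=5) -> return 5  (same call as traced above)
  -> return 13
  f(x=6) -> return 8  (same call as traced above)
-> return 21

Final answer: 21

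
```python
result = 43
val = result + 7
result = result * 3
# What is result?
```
Trace:
  result=43
  result=43, val=50
  result=129, val=50

Final answer: 129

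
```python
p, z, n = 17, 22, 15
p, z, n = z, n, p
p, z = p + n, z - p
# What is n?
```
Trace:
  p=17, z=22, n=15
  p=22, z=15, n=17
  p=39, z=-7, n=17

Final answer: 17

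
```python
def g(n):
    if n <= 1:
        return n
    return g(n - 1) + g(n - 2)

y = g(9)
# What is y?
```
Call trace (a repeated sub-call is expanded the first time; later identical calls just restate its return value):
g(n=9)
  g(n=8)
    g(n=7)
      g(n=6)
        g(n=5)
          g(n=4)
            g(n=3)
              g(n=2)
                g(n=1)
                -> return 1
                g(n=0)
                -> return 0
              -> return 1
              g(n=1)
              -> return 1
            -> return 2
            g(n=2) -> return 1  (same call as traced above)
          -> return 3
          g(n=3) -> return 2  (same call as traced above)
        -> return 5
        g(n=4) -> return 3  (same call as traced above)
      -> return 8
      g(n=5) -> return 5  (same call as traced above)
    -> return 13
    g(n=6) -> return 8  (same call as traced above)
  -> return 21
  g(n=7) -> return 13  (same call as traced above)
-> return 34

Final answer: 34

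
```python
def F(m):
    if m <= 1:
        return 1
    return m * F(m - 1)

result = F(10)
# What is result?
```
Call trace:
F(m=10)
  F(m=9)
    F(m=8)
      F(m=7)
        F(m=6)
          F(m=5)
            F(m=4)
              F(m=3)
                F(m=2)
                  F(m=1)
                  -> return 1
                -> return 2
              -> return 6
            -> return 24
          -> return 120
        -> return 720
      -> return 5040
    -> return 40320
  -> return 362880
-> return 3628800

Final answer: 3628800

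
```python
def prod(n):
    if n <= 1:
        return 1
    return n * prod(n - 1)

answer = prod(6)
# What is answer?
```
Call trace:
prod(n=6)
  prod(n=5)
    prod(n=4)
      prod(n=3)
        prod(n=2)
          prod(n=1)
          -> return 1
        -> return 2
      -> return 6
    -> return 24
  -> return 120
-> return 720

Final answer: 720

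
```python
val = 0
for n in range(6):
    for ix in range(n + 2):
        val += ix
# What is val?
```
Trace:
  val=0
  val=0, n=0, ix=0
  val=1, n=0, ix=1
  val=1, n=1, ix=0
  val=2, n=1, ix=1
  val=4, n=1, ix=2
  val=4, n=2, ix=0
  val=5, n=2, ix=1
  val=7, n=2, ix=2
  val=10, n=2, ix=3
  val=10, n=3, ix=0
  val=11, n=3, ix=1
  val=13, n=3, ix=2
  val=16, n=3, ix=3
  val=20, n=3, ix=4
  val=20, n=4, ix=0
  val=21, n=4, ix=1
  val=23, n=4, ix=2
  val=26, n=4, ix=3
  val=30, n=4, ix=4
  val=35, n=4, ix=5
  val=35, n=5, ix=0
  val=36, n=5, ix=1
  val=38, n=5, ix=2
  val=41, n=5, ix=3
  val=45, n=5, ix=4
  val=50, n=5, ix=5
  val=56, n=5, ix=6

Final answer: 56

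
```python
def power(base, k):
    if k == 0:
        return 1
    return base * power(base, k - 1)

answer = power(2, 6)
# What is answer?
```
Call trace:
power(base=2, k=6)
  power(base=2, k=5)
    power(base=2, k=4)
      power(base=2, k=3)
        power(base=2, k=2)
          power(base=2, k=1)
            power(base=2, k=0)
            -> return 1
          -> return 2
        -> return 4
      -> return 8
    -> return 16
  -> return 32
-> return 64

Final answer: 64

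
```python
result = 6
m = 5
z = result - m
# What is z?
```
Trace:
  result=6
  result=6, m=5
  result=6, m=5, z=1

Final answer: 1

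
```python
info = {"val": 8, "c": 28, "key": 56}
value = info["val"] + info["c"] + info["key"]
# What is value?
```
Trace:
  info={'val': 8, 'c': 28, 'key': 56}
  info={'val': 8, 'c': 28, 'key': 56}, value=92

Final answer: 92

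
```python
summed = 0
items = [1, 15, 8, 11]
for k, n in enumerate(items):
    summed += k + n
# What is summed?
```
Trace:
  summed=0
  summed=1, k=0, n=1
  summed=17, k=1, n=15
  summed=27, k=2, n=8
  summed=41, k=3, n=11

Final answer: 41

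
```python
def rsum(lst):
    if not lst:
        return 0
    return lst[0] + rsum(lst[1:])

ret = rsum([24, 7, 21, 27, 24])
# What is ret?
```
Call trace:
rsum(lst=[24, 7, 21, 27, 24])
  rsum(lst=[7, 21, 27, 24])
    rsum(lst=[21, 27, 24])
      rsum(lst=[27, 24])
        rsum(lst=[24])
          rsum(lst=[])
          -> return 0
        -> return 24
      -> return 51
    -> return 72
  -> return 79
-> return 103

Final answer: 103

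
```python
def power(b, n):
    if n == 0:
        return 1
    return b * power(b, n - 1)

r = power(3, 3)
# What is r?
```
Call trace:
power(b=3, n=3)
  power(b=3, n=2)
    power(b=3, n=1)
      power(b=3, n=0)
      -> return 1
    -> return 3
  -> return 9
-> return 27

Final answer: 27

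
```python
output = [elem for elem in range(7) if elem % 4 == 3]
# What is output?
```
Trace:
  elem=0
  elem=1
  elem=2
  elem=3
  elem=4
  elem=5
  elem=6
  output=[3]

Final answer: [3]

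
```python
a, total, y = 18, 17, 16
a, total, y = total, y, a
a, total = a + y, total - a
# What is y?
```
Trace:
  a=18, total=17, y=16
  a=17, total=16, y=18
  a=35, total=-1, y=18

Final answer: 18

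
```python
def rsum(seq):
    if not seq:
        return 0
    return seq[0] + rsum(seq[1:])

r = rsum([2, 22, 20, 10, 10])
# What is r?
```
Call trace:
rsum(seq=[2, 22, 20, 10, 10])
  rsum(seq=[22, 20, 10, 10])
    rsum(seq=[20, 10, 10])
      rsum(seq=[10, 10])
        rsum(seq=[10])
          rsum(seq=[])
          -> return 0
        -> return 10
      -> return 20
    -> return 40
  -> return 62
-> return 64

Final answer: 64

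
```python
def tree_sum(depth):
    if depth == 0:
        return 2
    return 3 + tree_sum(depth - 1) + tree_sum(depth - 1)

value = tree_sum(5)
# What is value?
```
Call trace (a repeated sub-call is expanded the first time; later identical calls just restate its return value):
tree_sum(depth=5)
  tree_sum(depth=4)
    tree_sum(depth=3)
      tree_sum(depth=2)
        tree_sum(depth=1)
          tree_sum(depth=0)
          -> return 2
          tree_sum(depth=0)
          -> return 2
        -> return 7
        tree_sum(depth=1) -> return 7  (same call as traced above)
      -> return 17
      tree_sum(depth=2) -> return 17  (same call as traced above)
    -> return 37
    tree_sum(depth=3) -> return 37  (same call as traced above)
  -> return 77
  tree_sum(depth=4) -> return 77  (same call as traced above)
-> return 157

Final answer: 157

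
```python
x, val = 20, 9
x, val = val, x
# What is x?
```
Trace:
  x=20, val=9
  x=9, val=20

Final answer: 9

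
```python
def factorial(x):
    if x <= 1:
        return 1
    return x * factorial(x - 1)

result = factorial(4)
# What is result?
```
Call trace:
factorial(x=4)
  factorial(x=3)
    factorial(x=2)
      factorial(x=1)
      -> return 1
    -> return 2
  -> return 6
-> return 24

Final answer: 24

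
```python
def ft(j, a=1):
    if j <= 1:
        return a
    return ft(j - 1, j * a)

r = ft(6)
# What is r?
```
Call trace:
ft(j=6, a=1)
  ft(j=5, a=6)
    ft(j=4, a=30)
      ft(j=3, a=120)
        ft(j=2, a=360)
          ft(j=1, a=720)
          -> return 720
        -> return 720
      -> return 720
    -> return 720
  -> return 720
-> return 720

Final answer: 720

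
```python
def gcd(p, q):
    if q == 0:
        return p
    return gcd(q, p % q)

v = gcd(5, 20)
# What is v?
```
Call trace:
gcd(p=5, q=20)
  gcd(p=20, q=5)
    gcd(p=5, q=0)
    -> return 5
  -> return 5
-> return 5

Final answer: 5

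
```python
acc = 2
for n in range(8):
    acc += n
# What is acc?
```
Trace:
  acc=2
  acc=2, n=0
  acc=3, n=1
  acc=5, n=2
  acc=8, n=3
  acc=12, n=4
  acc=17, n=5
  acc=23, n=6
  acc=30, n=7

Final answer: 30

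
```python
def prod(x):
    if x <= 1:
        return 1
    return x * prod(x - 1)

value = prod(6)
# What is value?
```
Call trace:
prod(x=6)
  prod(x=5)
    prod(x=4)
      prod(x=3)
        prod(x=2)
          prod(x=1)
          -> return 1
        -> return 2
      -> return 6
    -> return 24
  -> return 120
-> return 720

Final answer: 720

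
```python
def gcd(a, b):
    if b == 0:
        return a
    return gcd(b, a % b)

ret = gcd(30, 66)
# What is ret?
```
Call trace:
gcd(a=30, b=66)
  gcd(a=66, b=30)
    gcd(a=30, b=6)
      gcd(a=6, b=0)
      -> return 6
    -> return 6
  -> return 6
-> return 6

Final answer: 6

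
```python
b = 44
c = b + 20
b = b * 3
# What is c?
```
Trace:
  b=44
  b=44, c=64
  b=132, c=64

Final answer: 64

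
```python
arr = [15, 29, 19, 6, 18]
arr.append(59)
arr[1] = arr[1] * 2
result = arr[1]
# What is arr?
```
Trace:
  arr=[15, 29, 19, 6, 18]
  arr=[15, 29, 19, 6, 18, 59]
  arr=[15, 58, 19, 6, 18, 59]
  arr=[15, 58, 19, 6, 18, 59], result=58

Final answer: [15, 58, 19, 6, 18, 59]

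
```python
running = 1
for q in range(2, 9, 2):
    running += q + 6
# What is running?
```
Trace:
  running=1
  running=9, q=2
  running=19, q=4
  running=31, q=6
  running=45, q=8

Final answer: 45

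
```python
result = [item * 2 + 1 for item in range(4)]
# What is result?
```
Trace:
  item=0
  item=1
  item=2
  item=3
  result=[1, 3, 5, 7]

Final answer: [1, 3, 5, 7]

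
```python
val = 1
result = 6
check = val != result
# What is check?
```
Trace:
  val=1
  val=1, result=6
  val=1, result=6, check=True

Final answer: True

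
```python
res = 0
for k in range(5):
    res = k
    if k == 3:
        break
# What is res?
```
Trace:
  res=0
  res=0, k=0
  res=1, k=1
  res=2, k=2
  res=3, k=3

Final answer: 3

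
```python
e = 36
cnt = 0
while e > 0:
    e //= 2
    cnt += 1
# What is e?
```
Trace:
  e=36
  e=36, cnt=0
  e=18, cnt=1
  e=9, cnt=2
  e=4, cnt=3
  e=2, cnt=4
  e=1, cnt=5
  e=0, cnt=6

Final answer: 0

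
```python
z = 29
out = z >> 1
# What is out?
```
Trace:
  z=29
  z=29, out=14

Final answer: 14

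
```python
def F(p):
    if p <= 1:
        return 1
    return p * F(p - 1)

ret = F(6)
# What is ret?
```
Call trace:
F(p=6)
  F(p=5)
    F(p=4)
      F(p=3)
        F(p=2)
          F(p=1)
          -> return 1
        -> return 2
      -> return 6
    -> return 24
  -> return 120
-> return 720

Final answer: 720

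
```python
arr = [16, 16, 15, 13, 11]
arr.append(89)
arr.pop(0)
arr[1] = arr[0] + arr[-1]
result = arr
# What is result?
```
Trace:
  arr=[16, 16, 15, 13, 11]
  arr=[16, 16, 15, 13, 11, 89]
  arr=[16, 15, 13, 11, 89]
  arr=[16, 105, 13, 11, 89]
  arr=[16, 105, 13, 11, 89], result=[16, 105, 13, 11, 89]

Final answer: [16, 105, 13, 11, 89]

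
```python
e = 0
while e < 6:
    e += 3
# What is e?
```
Trace:
  e=0
  e=3
  e=6

Final answer: 6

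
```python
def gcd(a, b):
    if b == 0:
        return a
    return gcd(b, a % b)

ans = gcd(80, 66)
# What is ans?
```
Call trace:
gcd(a=80, b=66)
  gcd(a=66, b=14)
    gcd(a=14, b=10)
      gcd(a=10, b=4)
        gcd(a=4, b=2)
          gcd(a=2, b=0)
          -> return 2
        -> return 2
      -> return 2
    -> return 2
  -> return 2
-> return 2

Final answer: 2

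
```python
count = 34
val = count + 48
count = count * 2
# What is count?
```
Trace:
  count=34
  count=34, val=82
  count=68, val=82

Final answer: 68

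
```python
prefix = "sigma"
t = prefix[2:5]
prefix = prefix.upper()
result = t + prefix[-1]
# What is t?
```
Trace:
  prefix='sigma'
  prefix='sigma', t='gma'
  prefix='SIGMA', t='gma'
  prefix='SIGMA', t='gma', result='gmaA'

Final answer: 'gma'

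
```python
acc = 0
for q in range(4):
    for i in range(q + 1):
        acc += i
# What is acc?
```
Trace:
  acc=0
  acc=0, q=0, i=0
  acc=0, q=1, i=0
  acc=1, q=1, i=1
  acc=1, q=2, i=0
  acc=2, q=2, i=1
  acc=4, q=2, i=2
  acc=4, q=3, i=0
  acc=5, q=3, i=1
  acc=7, q=3, i=2
  acc=10, q=3, i=3

Final answer: 10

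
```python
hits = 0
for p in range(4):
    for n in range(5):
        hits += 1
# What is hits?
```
Trace:
  hits=0
  hits=1, p=0, n=0
  hits=2, p=0, n=1
  hits=3, p=0, n=2
  hits=4, p=0, n=3
  hits=5, p=0, n=4
  hits=6, p=1, n=0
  hits=7, p=1, n=1
  hits=8, p=1, n=2
  hits=9, p=1, n=3
  hits=10, p=1, n=4
  hits=11, p=2, n=0
  hits=12, p=2, n=1
  hits=13, p=2, n=2
  hits=14, p=2, n=3
  hits=15, p=2, n=4
  hits=16, p=3, n=0
  hits=17, p=3, n=1
  hits=18, p=3, n=2
  hits=19, p=3, n=3
  hits=20, p=3, n=4

Final answer: 20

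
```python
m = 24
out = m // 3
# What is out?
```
Trace:
  m=24
  m=24, out=8

Final answer: 8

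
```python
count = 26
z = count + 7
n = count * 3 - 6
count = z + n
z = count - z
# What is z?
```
Trace:
  count=26
  count=26, z=33
  count=26, z=33, n=72
  count=105, z=33, n=72
  count=105, z=72, n=72

Final answer: 72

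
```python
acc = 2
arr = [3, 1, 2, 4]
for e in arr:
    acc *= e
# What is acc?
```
Trace:
  acc=2
  acc=6, e=3
  acc=6, e=1
  acc=12, e=2
  acc=48, e=4

Final answer: 48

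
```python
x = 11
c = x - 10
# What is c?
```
Trace:
  x=11
  x=11, c=1

Final answer: 1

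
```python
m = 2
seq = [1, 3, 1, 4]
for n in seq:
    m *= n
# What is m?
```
Trace:
  m=2
  m=2, n=1
  m=6, n=3
  m=6, n=1
  m=24, n=4

Final answer: 24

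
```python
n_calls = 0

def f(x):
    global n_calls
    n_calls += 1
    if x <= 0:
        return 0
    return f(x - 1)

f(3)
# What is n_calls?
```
Call trace:
f(x=3)
  f(x=2)
    f(x=1)
      f(x=0)
      -> return 0
    -> return 0
  -> return 0
-> return 0

n_calls is incremented once per call. f is entered once for each x = 3, 2, 1, 0 (the x <= 0 call returns without recursing), i.e. 3 + 1 calls.
n_calls = 4

Final answer: 4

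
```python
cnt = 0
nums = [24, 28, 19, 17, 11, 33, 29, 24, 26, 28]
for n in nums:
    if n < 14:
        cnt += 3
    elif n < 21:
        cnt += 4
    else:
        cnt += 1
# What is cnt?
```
Trace:
  cnt=0
  cnt=1, n=24
  cnt=2, n=28
  cnt=6, n=19
  cnt=10, n=17
  cnt=13, n=11
  cnt=14, n=33
  cnt=15, n=29
  cnt=16, n=24
  cnt=17, n=26
  cnt=18, n=28

Final answer: 18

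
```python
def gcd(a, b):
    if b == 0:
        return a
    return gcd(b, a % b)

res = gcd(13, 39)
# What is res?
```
Call trace:
gcd(a=13, b=39)
  gcd(a=39, b=13)
    gcd(a=13, b=0)
    -> return 13
  -> return 13
-> return 13

Final answer: 13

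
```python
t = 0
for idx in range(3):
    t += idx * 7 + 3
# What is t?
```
Trace:
  t=0
  t=3, idx=0
  t=13, idx=1
  t=30, idx=2

Final answer: 30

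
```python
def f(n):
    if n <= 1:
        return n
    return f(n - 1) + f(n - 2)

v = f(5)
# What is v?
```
Call trace (a repeated sub-call is expanded the first time; later identical calls just restate its return value):
f(n=5)
  f(n=4)
    f(n=3)
      f(n=2)
        f(n=1)
        -> return 1
        f(n=0)
        -> return 0
      -> return 1
      f(n=1)
      -> return 1
    -> return 2
    f(n=2) -> return 1  (same call as traced above)
  -> return 3
  f(n=3) -> return 2  (same call as traced above)
-> return 5

Final answer: 5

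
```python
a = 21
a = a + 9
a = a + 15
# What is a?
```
Trace:
  a=21
  a=30
  a=45

Final answer: 45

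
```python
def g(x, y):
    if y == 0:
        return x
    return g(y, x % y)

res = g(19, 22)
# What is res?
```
Call trace:
g(x=19, y=22)
  g(x=22, y=19)
    g(x=19, y=3)
      g(x=3, y=1)
        g(x=1, y=0)
        -> return 1
      -> return 1
    -> return 1
  -> return 1
-> return 1

Final answer: 1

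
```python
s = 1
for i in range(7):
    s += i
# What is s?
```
Trace:
  s=1
  s=1, i=0
  s=2, i=1
  s=4, i=2
  s=7, i=3
  s=11, i=4
  s=16, i=5
  s=22, i=6

Final answer: 22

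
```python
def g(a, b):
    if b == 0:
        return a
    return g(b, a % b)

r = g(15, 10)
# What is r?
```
Call trace:
g(a=15, b=10)
  g(a=10, b=5)
    g(a=5, b=0)
    -> return 5
  -> return 5
-> return 5

Final answer: 5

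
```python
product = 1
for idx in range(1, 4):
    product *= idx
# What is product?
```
Trace:
  product=1
  product=1, idx=1
  product=2, idx=2
  product=6, idx=3

Final answer: 6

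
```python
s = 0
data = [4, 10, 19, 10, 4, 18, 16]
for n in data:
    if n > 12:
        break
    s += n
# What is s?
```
Trace:
  s=0
  s=4, n=4
  s=14, n=10
  s=14, n=19

Final answer: 14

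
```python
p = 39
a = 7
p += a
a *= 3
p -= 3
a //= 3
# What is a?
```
Trace:
  p=39
  p=39, a=7
  p=46, a=7
  p=46, a=21
  p=43, a=21
  p=43, a=7

Final answer: 7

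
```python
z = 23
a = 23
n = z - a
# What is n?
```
Trace:
  z=23
  z=23, a=23
  z=23, a=23, n=0

Final answer: 0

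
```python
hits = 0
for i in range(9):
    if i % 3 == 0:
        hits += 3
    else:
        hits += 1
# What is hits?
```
Trace:
  hits=0
  hits=3, i=0
  hits=4, i=1
  hits=5, i=2
  hits=8, i=3
  hits=9, i=4
  hits=10, i=5
  hits=13, i=6
  hits=14, i=7
  hits=15, i=8

Final answer: 15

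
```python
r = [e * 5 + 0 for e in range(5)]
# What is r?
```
Trace:
  e=0
  e=1
  e=2
  e=3
  e=4
  r=[0, 5, 10, 15, 20]

Final answer: [0, 5, 10, 15, 20]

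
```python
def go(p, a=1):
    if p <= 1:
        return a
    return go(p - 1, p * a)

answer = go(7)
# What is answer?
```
Call trace:
go(p=7, a=1)
  go(p=6, a=7)
    go(p=5, a=42)
      go(p=4, a=210)
        go(p=3, a=840)
          go(p=2, a=2520)
            go(p=1, a=5040)
            -> return 5040
          -> return 5040
        -> return 5040
      -> return 5040
    -> return 5040
  -> return 5040
-> return 5040

Final answer: 5040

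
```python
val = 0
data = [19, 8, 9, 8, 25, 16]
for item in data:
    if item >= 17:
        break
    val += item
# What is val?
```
Trace:
  val=0
  val=0, item=19

Final answer: 0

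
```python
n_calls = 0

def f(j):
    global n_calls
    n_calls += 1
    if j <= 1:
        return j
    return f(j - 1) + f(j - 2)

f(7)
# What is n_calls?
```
Call trace (a repeated sub-call is expanded the first time; later identical calls just restate its return value):
f(j=7)
  f(j=6)
    f(j=5)
      f(j=4)
        f(j=3)
          f(j=2)
            f(j=1)
            -> return 1
            f(j=0)
            -> return 0
          -> return 1
          f(j=1)
          -> return 1
        -> return 2
        f(j=2) -> return 1  (same call as traced above)
      -> return 3
      f(j=3) -> return 2  (same call as traced above)
    -> return 5
    f(j=4) -> return 3  (same call as traced above)
  -> return 8
  f(j=5) -> return 5  (same call as traced above)
-> return 13

n_calls is incremented once per call, so count the calls in each subtree. Let C(j) = number of calls made by f(j).
C(0) = C(1) = 1 (base case, no recursion); C(j) = 1 + C(j - 1) + C(j - 2) otherwise.
C(2) = 1 + C(1) + C(0) = 1 + 1 + 1 = 3
C(3) = 1 + C(2) + C(1) = 1 + 3 + 1 = 5
C(4) = 1 + C(3) + C(2) = 1 + 5 + 3 = 9
C(5) = 1 + C(4) + C(3) = 1 + 9 + 5 = 15
C(6) = 1 + C(5) + C(4) = 1 + 15 + 9 = 25
C(7) = 1 + C(6) + C(5) = 1 + 25 + 15 = 41
n_calls = C(7) = 41

Final answer: 41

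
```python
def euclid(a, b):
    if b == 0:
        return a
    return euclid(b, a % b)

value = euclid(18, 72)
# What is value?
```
Call trace:
euclid(a=18, b=72)
  euclid(a=72, b=18)
    euclid(a=18, b=0)
    -> return 18
  -> return 18
-> return 18

Final answer: 18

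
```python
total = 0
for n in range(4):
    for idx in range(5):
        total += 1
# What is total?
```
Trace:
  total=0
  total=1, n=0, idx=0
  total=2, n=0, idx=1
  total=3, n=0, idx=2
  total=4, n=0, idx=3
  total=5, n=0, idx=4
  total=6, n=1, idx=0
  total=7, n=1, idx=1
  total=8, n=1, idx=2
  total=9, n=1, idx=3
  total=10, n=1, idx=4
  total=11, n=2, idx=0
  total=12, n=2, idx=1
  total=13, n=2, idx=2
  total=14, n=2, idx=3
  total=15, n=2, idx=4
  total=16, n=3, idx=0
  total=17, n=3, idx=1
  total=18, n=3, idx=2
  total=19, n=3, idx=3
  total=20, n=3, idx=4

Final answer: 20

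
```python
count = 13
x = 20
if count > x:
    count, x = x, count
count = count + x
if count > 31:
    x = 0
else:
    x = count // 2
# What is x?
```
Trace:
  count=13
  count=13, x=20
  count=13, x=20
  count=33, x=20
  count=33, x=0

Final answer: 0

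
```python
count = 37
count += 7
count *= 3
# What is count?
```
Trace:
  count=37
  count=44
  count=132

Final answer: 132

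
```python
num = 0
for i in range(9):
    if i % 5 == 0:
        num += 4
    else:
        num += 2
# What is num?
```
Trace:
  num=0
  num=4, i=0
  num=6, i=1
  num=8, i=2
  num=10, i=3
  num=12, i=4
  num=16, i=5
  num=18, i=6
  num=20, i=7
  num=22, i=8

Final answer: 22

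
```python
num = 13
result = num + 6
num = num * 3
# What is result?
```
Trace:
  num=13
  num=13, result=19
  num=39, result=19

Final answer: 19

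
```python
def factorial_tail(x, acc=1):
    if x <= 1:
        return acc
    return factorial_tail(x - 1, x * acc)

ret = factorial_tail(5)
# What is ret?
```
Call trace:
factorial_tail(x=5, acc=1)
  factorial_tail(x=4, acc=5)
    factorial_tail(x=3, acc=20)
      factorial_tail(x=2, acc=60)
        factorial_tail(x=1, acc=120)
        -> return 120
      -> return 120
    -> return 120
  -> return 120
-> return 120

Final answer: 120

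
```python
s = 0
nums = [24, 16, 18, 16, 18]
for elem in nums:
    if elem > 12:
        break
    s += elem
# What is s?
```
Trace:
  s=0
  s=0, elem=24

Final answer: 0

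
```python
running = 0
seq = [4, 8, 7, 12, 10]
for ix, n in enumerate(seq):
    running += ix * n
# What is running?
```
Trace:
  running=0
  running=0, ix=0, n=4
  running=8, ix=1, n=8
  running=22, ix=2, n=7
  running=58, ix=3, n=12
  running=98, ix=4, n=10

Final answer: 98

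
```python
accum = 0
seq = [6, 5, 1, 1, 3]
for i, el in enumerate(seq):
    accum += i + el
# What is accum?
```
Trace:
  accum=0
  accum=6, i=0, el=6
  accum=12, i=1, el=5
  accum=15, i=2, el=1
  accum=19, i=3, el=1
  accum=26, i=4, el=3

Final answer: 26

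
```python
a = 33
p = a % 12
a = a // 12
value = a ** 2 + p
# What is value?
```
Trace:
  a=33
  a=33, p=9
  a=2, p=9
  a=2, p=9, value=13

Final answer: 13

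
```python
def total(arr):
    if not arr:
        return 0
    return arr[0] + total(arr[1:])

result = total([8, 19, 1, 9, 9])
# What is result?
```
Call trace:
total(arr=[8, 19, 1, 9, 9])
  total(arr=[19, 1, 9, 9])
    total(arr=[1, 9, 9])
      total(arr=[9, 9])
        total(arr=[9])
          total(arr=[])
          -> return 0
        -> return 9
      -> return 18
    -> return 19
  -> return 38
-> return 46

Final answer: 46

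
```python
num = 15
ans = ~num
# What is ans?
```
Trace:
  num=15
  num=15, ans=-16

Final answer: -16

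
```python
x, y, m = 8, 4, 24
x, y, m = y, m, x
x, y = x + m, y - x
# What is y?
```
Trace:
  x=8, y=4, m=24
  x=4, y=24, m=8
  x=12, y=20, m=8

Final answer: 20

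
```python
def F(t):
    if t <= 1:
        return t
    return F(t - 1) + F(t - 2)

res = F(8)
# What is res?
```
Call trace (a repeated sub-call is expanded the first time; later identical calls just restate its return value):
F(t=8)
  F(t=7)
    F(t=6)
      F(t=5)
        F(t=4)
          F(t=3)
            F(t=2)
              F(t=1)
              -> return 1
              F(t=0)
              -> return 0
            -> return 1
            F(t=1)
            -> return 1
          -> return 2
          F(t=2) -> return 1  (same call as traced above)
        -> return 3
        F(t=3) -> return 2  (same call as traced above)
      -> return 5
      F(t=4) -> return 3  (same call as traced above)
    -> return 8
    F(t=5) -> return 5  (same call as traced above)
  -> return 13
  F(t=6) -> return 8  (same call as traced above)
-> return 21

Final answer: 21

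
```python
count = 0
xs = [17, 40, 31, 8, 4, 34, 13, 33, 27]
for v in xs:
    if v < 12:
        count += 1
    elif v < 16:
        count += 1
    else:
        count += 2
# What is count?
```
Trace:
  count=0
  count=2, v=17
  count=4, v=40
  count=6, v=31
  count=7, v=8
  count=8, v=4
  count=10, v=34
  count=11, v=13
  count=13, v=33
  count=15, v=27

Final answer: 15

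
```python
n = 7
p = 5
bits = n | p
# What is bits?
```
Trace:
  n=7
  n=7, p=5
  n=7, p=5, bits=7

Final answer: 7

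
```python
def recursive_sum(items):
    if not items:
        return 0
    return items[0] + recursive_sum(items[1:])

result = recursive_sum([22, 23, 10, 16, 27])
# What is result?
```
Call trace:
recursive_sum(items=[22, 23, 10, 16, 27])
  recursive_sum(items=[23, 10, 16, 27])
    recursive_sum(items=[10, 16, 27])
      recursive_sum(items=[16, 27])
        recursive_sum(items=[27])
          recursive_sum(items=[])
          -> return 0
        -> return 27
      -> return 43
    -> return 53
  -> return 76
-> return 98

Final answer: 98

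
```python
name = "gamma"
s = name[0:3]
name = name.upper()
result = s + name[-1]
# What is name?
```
Trace:
  name='gamma'
  name='gamma', s='gam'
  name='GAMMA', s='gam'
  name='GAMMA', s='gam', result='gamA'

Final answer: 'GAMMA'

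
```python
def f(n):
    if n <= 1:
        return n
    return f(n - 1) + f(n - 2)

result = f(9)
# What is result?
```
Call trace (a repeated sub-call is expanded the first time; later identical calls just restate its return value):
f(n=9)
  f(n=8)
    f(n=7)
      f(n=6)
        f(n=5)
          f(n=4)
            f(n=3)
              f(n=2)
                f(n=1)
                -> return 1
                f(n=0)
                -> return 0
              -> return 1
              f(n=1)
              -> return 1
            -> return 2
            f(n=2) -> return 1  (same call as traced above)
          -> return 3
          f(n=3) -> return 2  (same call as traced above)
        -> return 5
        f(n=4) -> return 3  (same call as traced above)
      -> return 8
      f(n=5) -> return 5  (same call as traced above)
    -> return 13
    f(n=6) -> return 8  (same call as traced above)
  -> return 21
  f(n=7) -> return 13  (same call as traced above)
-> return 34

Final answer: 34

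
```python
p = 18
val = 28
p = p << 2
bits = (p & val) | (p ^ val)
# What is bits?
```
Trace:
  p=18
  p=18, val=28
  p=72, val=28
  p=72, val=28, bits=92

Final answer: 92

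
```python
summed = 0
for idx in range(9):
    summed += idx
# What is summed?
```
Trace:
  summed=0
  summed=0, idx=0
  summed=1, idx=1
  summed=3, idx=2
  summed=6, idx=3
  summed=10, idx=4
  summed=15, idx=5
  summed=21, idx=6
  summed=28, idx=7
  summed=36, idx=8

Final answer: 36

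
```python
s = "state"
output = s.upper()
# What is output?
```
Trace:
  s='state'
  s='state', output='STATE'

Final answer: 'STATE'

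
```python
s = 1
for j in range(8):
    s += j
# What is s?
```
Trace:
  s=1
  s=1, j=0
  s=2, j=1
  s=4, j=2
  s=7, j=3
  s=11, j=4
  s=16, j=5
  s=22, j=6
  s=29, j=7

Final answer: 29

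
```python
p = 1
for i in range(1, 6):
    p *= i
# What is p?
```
Trace:
  p=1
  p=1, i=1
  p=2, i=2
  p=6, i=3
  p=24, i=4
  p=120, i=5

Final answer: 120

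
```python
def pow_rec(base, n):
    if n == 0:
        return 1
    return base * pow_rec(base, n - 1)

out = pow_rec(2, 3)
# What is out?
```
Call trace:
pow_rec(base=2, n=3)
  pow_rec(base=2, n=2)
    pow_rec(base=2, n=1)
      pow_rec(base=2, n=0)
      -> return 1
    -> return 2
  -> return 4
-> return 8

Final answer: 8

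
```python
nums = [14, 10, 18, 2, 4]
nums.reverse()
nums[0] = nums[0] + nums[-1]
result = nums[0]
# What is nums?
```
Trace:
  nums=[14, 10, 18, 2, 4]
  nums=[4, 2, 18, 10, 14]
  nums=[18, 2, 18, 10, 14]
  nums=[18, 2, 18, 10, 14], result=18

Final answer: [18, 2, 18, 10, 14]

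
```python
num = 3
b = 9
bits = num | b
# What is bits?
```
Trace:
  num=3
  num=3, b=9
  num=3, b=9, bits=11

Final answer: 11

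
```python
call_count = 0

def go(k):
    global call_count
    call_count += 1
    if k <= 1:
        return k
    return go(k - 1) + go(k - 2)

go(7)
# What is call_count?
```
Call trace (a repeated sub-call is expanded the first time; later identical calls just restate its return value):
go(k=7)
  go(k=6)
    go(k=5)
      go(k=4)
        go(k=3)
          go(k=2)
            go(k=1)
            -> return 1
            go(k=0)
            -> return 0
          -> return 1
          go(k=1)
          -> return 1
        -> return 2
        go(k=2) -> return 1  (same call as traced above)
      -> return 3
      go(k=3) -> return 2  (same call as traced above)
    -> return 5
    go(k=4) -> return 3  (same call as traced above)
  -> return 8
  go(k=5) -> return 5  (same call as traced above)
-> return 13

call_count is incremented once per call, so count the calls in each subtree. Let C(k) = number of calls made by go(k).
C(0) = C(1) = 1 (base case, no recursion); C(k) = 1 + C(k - 1) + C(k - 2) otherwise.
C(2) = 1 + C(1) + C(0) = 1 + 1 + 1 = 3
C(3) = 1 + C(2) + C(1) = 1 + 3 + 1 = 5
C(4) = 1 + C(3) + C(2) = 1 + 5 + 3 = 9
C(5) = 1 + C(4) + C(3) = 1 + 9 + 5 = 15
C(6) = 1 + C(5) + C(4) = 1 + 15 + 9 = 25
C(7) = 1 + C(6) + C(5) = 1 + 25 + 15 = 41
call_count = C(7) = 41

Final answer: 41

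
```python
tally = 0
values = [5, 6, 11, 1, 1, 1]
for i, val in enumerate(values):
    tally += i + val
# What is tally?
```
Trace:
  tally=0
  tally=5, i=0, val=5
  tally=12, i=1, val=6
  tally=25, i=2, val=11
  tally=29, i=3, val=1
  tally=34, i=4, val=1
  tally=40, i=5, val=1

Final answer: 40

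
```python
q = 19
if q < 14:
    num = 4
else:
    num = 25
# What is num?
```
Trace:
  q=19
  q=19, num=25

Final answer: 25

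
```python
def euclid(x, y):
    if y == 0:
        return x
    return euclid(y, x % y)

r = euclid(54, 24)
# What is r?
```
Call trace:
euclid(x=54, y=24)
  euclid(x=24, y=6)
    euclid(x=6, y=0)
    -> return 6
  -> return 6
-> return 6

Final answer: 6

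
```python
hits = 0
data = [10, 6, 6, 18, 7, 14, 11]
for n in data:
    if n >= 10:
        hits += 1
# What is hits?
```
Trace:
  hits=0
  hits=1, n=10
  hits=1, n=6
  hits=1, n=6
  hits=2, n=18
  hits=2, n=7
  hits=3, n=14
  hits=4, n=11

Final answer: 4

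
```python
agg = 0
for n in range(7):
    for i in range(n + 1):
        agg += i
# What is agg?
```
Trace:
  agg=0
  agg=0, n=0, i=0
  agg=0, n=1, i=0
  agg=1, n=1, i=1
  agg=1, n=2, i=0
  agg=2, n=2, i=1
  agg=4, n=2, i=2
  agg=4, n=3, i=0
  agg=5, n=3, i=1
  agg=7, n=3, i=2
  agg=10, n=3, i=3
  agg=10, n=4, i=0
  agg=11, n=4, i=1
  agg=13, n=4, i=2
  agg=16, n=4, i=3
  agg=20, n=4, i=4
  agg=20, n=5, i=0
  agg=21, n=5, i=1
  agg=23, n=5, i=2
  agg=26, n=5, i=3
  agg=30, n=5, i=4
  agg=35, n=5, i=5
  agg=35, n=6, i=0
  agg=36, n=6, i=1
  agg=38, n=6, i=2
  agg=41, n=6, i=3
  agg=45, n=6, i=4
  agg=50, n=6, i=5
  agg=56, n=6, i=6

Final answer: 56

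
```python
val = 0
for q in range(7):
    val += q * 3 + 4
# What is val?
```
Trace:
  val=0
  val=4, q=0
  val=11, q=1
  val=21, q=2
  val=34, q=3
  val=50, q=4
  val=69, q=5
  val=91, q=6

Final answer: 91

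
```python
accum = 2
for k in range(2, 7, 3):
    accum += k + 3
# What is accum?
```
Trace:
  accum=2
  accum=7, k=2
  accum=15, k=5

Final answer: 15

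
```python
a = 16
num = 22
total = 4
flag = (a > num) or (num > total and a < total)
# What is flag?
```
Trace:
  a=16
  a=16, num=22
  a=16, num=22, total=4
  a=16, num=22, total=4, flag=False

Final answer: False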